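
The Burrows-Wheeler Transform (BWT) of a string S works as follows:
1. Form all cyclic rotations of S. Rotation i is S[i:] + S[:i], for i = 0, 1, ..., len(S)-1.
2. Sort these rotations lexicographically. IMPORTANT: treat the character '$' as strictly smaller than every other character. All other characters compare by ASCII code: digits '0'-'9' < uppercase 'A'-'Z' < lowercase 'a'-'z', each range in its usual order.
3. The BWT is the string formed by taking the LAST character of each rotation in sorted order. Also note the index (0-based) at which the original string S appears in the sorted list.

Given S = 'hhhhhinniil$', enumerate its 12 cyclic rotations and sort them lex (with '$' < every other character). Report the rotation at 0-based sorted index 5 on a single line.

All 12 rotations (rotation i = S[i:]+S[:i]):
  rot[0] = hhhhhinniil$
  rot[1] = hhhhinniil$h
  rot[2] = hhhinniil$hh
  rot[3] = hhinniil$hhh
  rot[4] = hinniil$hhhh
  rot[5] = inniil$hhhhh
  rot[6] = nniil$hhhhhi
  rot[7] = niil$hhhhhin
  rot[8] = iil$hhhhhinn
  rot[9] = il$hhhhhinni
  rot[10] = l$hhhhhinnii
  rot[11] = $hhhhhinniil
Sorted (with $ < everything):
  sorted[0] = $hhhhhinniil
  sorted[1] = hhhhhinniil$
  sorted[2] = hhhhinniil$h
  sorted[3] = hhhinniil$hh
  sorted[4] = hhinniil$hhh
  sorted[5] = hinniil$hhhh
  sorted[6] = iil$hhhhhinn
  sorted[7] = il$hhhhhinni
  sorted[8] = inniil$hhhhh
  sorted[9] = l$hhhhhinnii
  sorted[10] = niil$hhhhhin
  sorted[11] = nniil$hhhhhi
sorted[5] = hinniil$hhhh

Answer: hinniil$hhhh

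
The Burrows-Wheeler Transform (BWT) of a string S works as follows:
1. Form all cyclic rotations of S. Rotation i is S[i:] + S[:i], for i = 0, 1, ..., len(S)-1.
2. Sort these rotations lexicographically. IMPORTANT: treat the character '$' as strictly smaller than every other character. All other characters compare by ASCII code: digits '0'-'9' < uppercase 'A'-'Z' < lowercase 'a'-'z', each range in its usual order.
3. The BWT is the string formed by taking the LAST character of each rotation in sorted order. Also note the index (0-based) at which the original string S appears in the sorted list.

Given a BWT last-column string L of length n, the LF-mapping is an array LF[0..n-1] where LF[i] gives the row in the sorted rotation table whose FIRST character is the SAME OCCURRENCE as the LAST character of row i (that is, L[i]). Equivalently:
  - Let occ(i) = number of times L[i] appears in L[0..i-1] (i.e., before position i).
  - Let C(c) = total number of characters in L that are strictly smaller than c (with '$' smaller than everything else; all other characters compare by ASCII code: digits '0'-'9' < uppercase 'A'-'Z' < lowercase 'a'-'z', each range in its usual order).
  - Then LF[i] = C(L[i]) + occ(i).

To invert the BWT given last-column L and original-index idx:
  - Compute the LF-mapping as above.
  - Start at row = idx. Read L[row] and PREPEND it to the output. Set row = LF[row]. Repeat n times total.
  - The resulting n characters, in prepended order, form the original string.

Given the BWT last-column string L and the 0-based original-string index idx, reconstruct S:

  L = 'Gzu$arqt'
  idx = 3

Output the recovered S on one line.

LF mapping: 1 7 6 0 2 4 3 5
Walk LF starting at row 3, prepending L[row]:
  step 1: row=3, L[3]='$', prepend. Next row=LF[3]=0
  step 2: row=0, L[0]='G', prepend. Next row=LF[0]=1
  step 3: row=1, L[1]='z', prepend. Next row=LF[1]=7
  step 4: row=7, L[7]='t', prepend. Next row=LF[7]=5
  step 5: row=5, L[5]='r', prepend. Next row=LF[5]=4
  step 6: row=4, L[4]='a', prepend. Next row=LF[4]=2
  step 7: row=2, L[2]='u', prepend. Next row=LF[2]=6
  step 8: row=6, L[6]='q', prepend. Next row=LF[6]=3
Reversed output: quartzG$

Answer: quartzG$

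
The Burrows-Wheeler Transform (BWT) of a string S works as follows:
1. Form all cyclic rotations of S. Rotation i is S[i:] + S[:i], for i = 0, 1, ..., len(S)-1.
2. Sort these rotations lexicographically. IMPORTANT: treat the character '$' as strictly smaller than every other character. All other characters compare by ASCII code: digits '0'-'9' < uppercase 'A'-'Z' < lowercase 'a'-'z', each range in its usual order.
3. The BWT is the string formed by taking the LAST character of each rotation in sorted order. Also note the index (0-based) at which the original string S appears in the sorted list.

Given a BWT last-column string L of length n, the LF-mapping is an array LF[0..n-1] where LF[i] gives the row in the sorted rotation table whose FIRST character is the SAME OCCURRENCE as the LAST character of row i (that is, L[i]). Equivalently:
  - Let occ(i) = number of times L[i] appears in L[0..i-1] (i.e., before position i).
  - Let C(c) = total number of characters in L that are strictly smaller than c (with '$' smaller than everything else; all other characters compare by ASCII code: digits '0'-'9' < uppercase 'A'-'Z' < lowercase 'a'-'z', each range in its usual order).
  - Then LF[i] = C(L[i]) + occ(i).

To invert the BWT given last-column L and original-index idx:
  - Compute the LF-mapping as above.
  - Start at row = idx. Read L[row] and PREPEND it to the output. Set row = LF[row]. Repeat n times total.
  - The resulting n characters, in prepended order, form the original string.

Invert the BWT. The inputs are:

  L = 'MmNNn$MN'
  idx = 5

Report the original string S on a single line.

LF mapping: 1 6 3 4 7 0 2 5
Walk LF starting at row 5, prepending L[row]:
  step 1: row=5, L[5]='$', prepend. Next row=LF[5]=0
  step 2: row=0, L[0]='M', prepend. Next row=LF[0]=1
  step 3: row=1, L[1]='m', prepend. Next row=LF[1]=6
  step 4: row=6, L[6]='M', prepend. Next row=LF[6]=2
  step 5: row=2, L[2]='N', prepend. Next row=LF[2]=3
  step 6: row=3, L[3]='N', prepend. Next row=LF[3]=4
  step 7: row=4, L[4]='n', prepend. Next row=LF[4]=7
  step 8: row=7, L[7]='N', prepend. Next row=LF[7]=5
Reversed output: NnNNMmM$

Answer: NnNNMmM$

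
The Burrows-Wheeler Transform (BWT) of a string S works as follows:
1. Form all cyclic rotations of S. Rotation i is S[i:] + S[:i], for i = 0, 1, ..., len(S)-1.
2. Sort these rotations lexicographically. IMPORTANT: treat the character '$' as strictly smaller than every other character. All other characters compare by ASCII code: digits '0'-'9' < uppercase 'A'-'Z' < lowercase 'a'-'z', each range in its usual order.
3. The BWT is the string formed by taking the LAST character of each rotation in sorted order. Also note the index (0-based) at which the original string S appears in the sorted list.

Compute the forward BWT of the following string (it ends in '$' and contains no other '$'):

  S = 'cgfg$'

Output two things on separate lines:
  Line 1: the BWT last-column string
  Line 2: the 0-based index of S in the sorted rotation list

All 5 rotations (rotation i = S[i:]+S[:i]):
  rot[0] = cgfg$
  rot[1] = gfg$c
  rot[2] = fg$cg
  rot[3] = g$cgf
  rot[4] = $cgfg
Sorted (with $ < everything):
  sorted[0] = $cgfg  (last char: 'g')
  sorted[1] = cgfg$  (last char: '$')
  sorted[2] = fg$cg  (last char: 'g')
  sorted[3] = g$cgf  (last char: 'f')
  sorted[4] = gfg$c  (last char: 'c')
Last column: g$gfc
Original string S is at sorted index 1

Answer: g$gfc
1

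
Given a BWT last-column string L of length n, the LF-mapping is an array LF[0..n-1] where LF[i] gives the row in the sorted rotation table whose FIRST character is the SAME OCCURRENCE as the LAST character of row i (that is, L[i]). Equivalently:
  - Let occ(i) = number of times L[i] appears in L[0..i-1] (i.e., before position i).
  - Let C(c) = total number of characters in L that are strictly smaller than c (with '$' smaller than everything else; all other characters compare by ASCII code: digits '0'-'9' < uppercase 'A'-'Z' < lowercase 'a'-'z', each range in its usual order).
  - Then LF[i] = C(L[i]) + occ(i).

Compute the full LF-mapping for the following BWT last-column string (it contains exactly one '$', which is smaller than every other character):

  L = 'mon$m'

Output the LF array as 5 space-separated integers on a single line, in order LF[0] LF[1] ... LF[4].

Char counts: '$':1, 'm':2, 'n':1, 'o':1
C (first-col start): C('$')=0, C('m')=1, C('n')=3, C('o')=4
L[0]='m': occ=0, LF[0]=C('m')+0=1+0=1
L[1]='o': occ=0, LF[1]=C('o')+0=4+0=4
L[2]='n': occ=0, LF[2]=C('n')+0=3+0=3
L[3]='$': occ=0, LF[3]=C('$')+0=0+0=0
L[4]='m': occ=1, LF[4]=C('m')+1=1+1=2

Answer: 1 4 3 0 2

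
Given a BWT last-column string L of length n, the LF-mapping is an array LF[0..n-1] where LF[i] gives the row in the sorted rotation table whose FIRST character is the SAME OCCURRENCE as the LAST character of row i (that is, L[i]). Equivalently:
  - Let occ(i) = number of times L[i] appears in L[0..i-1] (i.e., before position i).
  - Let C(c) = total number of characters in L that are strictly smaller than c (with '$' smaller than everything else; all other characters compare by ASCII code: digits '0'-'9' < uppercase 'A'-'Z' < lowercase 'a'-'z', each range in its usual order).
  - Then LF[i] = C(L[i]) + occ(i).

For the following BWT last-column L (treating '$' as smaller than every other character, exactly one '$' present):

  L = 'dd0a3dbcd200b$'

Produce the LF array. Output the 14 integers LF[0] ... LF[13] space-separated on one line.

Char counts: '$':1, '0':3, '2':1, '3':1, 'a':1, 'b':2, 'c':1, 'd':4
C (first-col start): C('$')=0, C('0')=1, C('2')=4, C('3')=5, C('a')=6, C('b')=7, C('c')=9, C('d')=10
L[0]='d': occ=0, LF[0]=C('d')+0=10+0=10
L[1]='d': occ=1, LF[1]=C('d')+1=10+1=11
L[2]='0': occ=0, LF[2]=C('0')+0=1+0=1
L[3]='a': occ=0, LF[3]=C('a')+0=6+0=6
L[4]='3': occ=0, LF[4]=C('3')+0=5+0=5
L[5]='d': occ=2, LF[5]=C('d')+2=10+2=12
L[6]='b': occ=0, LF[6]=C('b')+0=7+0=7
L[7]='c': occ=0, LF[7]=C('c')+0=9+0=9
L[8]='d': occ=3, LF[8]=C('d')+3=10+3=13
L[9]='2': occ=0, LF[9]=C('2')+0=4+0=4
L[10]='0': occ=1, LF[10]=C('0')+1=1+1=2
L[11]='0': occ=2, LF[11]=C('0')+2=1+2=3
L[12]='b': occ=1, LF[12]=C('b')+1=7+1=8
L[13]='$': occ=0, LF[13]=C('$')+0=0+0=0

Answer: 10 11 1 6 5 12 7 9 13 4 2 3 8 0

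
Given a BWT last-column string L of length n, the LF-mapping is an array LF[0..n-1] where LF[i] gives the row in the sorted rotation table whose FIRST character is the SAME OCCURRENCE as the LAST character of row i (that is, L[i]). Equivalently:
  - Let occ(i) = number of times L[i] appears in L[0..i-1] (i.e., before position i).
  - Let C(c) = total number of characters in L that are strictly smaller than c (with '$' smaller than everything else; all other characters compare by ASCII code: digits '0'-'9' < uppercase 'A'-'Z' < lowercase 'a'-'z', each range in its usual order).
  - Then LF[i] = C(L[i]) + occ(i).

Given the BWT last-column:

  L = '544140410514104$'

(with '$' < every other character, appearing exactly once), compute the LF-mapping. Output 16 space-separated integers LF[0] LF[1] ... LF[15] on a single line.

Char counts: '$':1, '0':3, '1':4, '4':6, '5':2
C (first-col start): C('$')=0, C('0')=1, C('1')=4, C('4')=8, C('5')=14
L[0]='5': occ=0, LF[0]=C('5')+0=14+0=14
L[1]='4': occ=0, LF[1]=C('4')+0=8+0=8
L[2]='4': occ=1, LF[2]=C('4')+1=8+1=9
L[3]='1': occ=0, LF[3]=C('1')+0=4+0=4
L[4]='4': occ=2, LF[4]=C('4')+2=8+2=10
L[5]='0': occ=0, LF[5]=C('0')+0=1+0=1
L[6]='4': occ=3, LF[6]=C('4')+3=8+3=11
L[7]='1': occ=1, LF[7]=C('1')+1=4+1=5
L[8]='0': occ=1, LF[8]=C('0')+1=1+1=2
L[9]='5': occ=1, LF[9]=C('5')+1=14+1=15
L[10]='1': occ=2, LF[10]=C('1')+2=4+2=6
L[11]='4': occ=4, LF[11]=C('4')+4=8+4=12
L[12]='1': occ=3, LF[12]=C('1')+3=4+3=7
L[13]='0': occ=2, LF[13]=C('0')+2=1+2=3
L[14]='4': occ=5, LF[14]=C('4')+5=8+5=13
L[15]='$': occ=0, LF[15]=C('$')+0=0+0=0

Answer: 14 8 9 4 10 1 11 5 2 15 6 12 7 3 13 0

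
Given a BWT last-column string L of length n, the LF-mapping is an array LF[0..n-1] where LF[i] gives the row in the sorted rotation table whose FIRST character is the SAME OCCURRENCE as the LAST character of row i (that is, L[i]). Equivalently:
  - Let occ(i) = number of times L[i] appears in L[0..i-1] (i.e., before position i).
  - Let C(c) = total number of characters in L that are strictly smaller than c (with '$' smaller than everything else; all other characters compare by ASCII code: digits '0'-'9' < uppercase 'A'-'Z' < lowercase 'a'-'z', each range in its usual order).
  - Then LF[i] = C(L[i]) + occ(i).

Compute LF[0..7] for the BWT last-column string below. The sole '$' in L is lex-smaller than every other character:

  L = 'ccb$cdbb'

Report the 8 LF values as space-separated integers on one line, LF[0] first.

Answer: 4 5 1 0 6 7 2 3

Derivation:
Char counts: '$':1, 'b':3, 'c':3, 'd':1
C (first-col start): C('$')=0, C('b')=1, C('c')=4, C('d')=7
L[0]='c': occ=0, LF[0]=C('c')+0=4+0=4
L[1]='c': occ=1, LF[1]=C('c')+1=4+1=5
L[2]='b': occ=0, LF[2]=C('b')+0=1+0=1
L[3]='$': occ=0, LF[3]=C('$')+0=0+0=0
L[4]='c': occ=2, LF[4]=C('c')+2=4+2=6
L[5]='d': occ=0, LF[5]=C('d')+0=7+0=7
L[6]='b': occ=1, LF[6]=C('b')+1=1+1=2
L[7]='b': occ=2, LF[7]=C('b')+2=1+2=3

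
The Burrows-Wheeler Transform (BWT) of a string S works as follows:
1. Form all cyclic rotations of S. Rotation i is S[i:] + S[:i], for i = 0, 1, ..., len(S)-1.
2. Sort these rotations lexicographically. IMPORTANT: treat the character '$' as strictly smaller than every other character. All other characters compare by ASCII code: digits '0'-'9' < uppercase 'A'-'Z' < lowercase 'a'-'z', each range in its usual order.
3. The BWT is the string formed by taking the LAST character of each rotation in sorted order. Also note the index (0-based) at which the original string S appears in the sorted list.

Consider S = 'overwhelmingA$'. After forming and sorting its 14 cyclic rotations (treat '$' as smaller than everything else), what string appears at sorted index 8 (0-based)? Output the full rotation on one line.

All 14 rotations (rotation i = S[i:]+S[:i]):
  rot[0] = overwhelmingA$
  rot[1] = verwhelmingA$o
  rot[2] = erwhelmingA$ov
  rot[3] = rwhelmingA$ove
  rot[4] = whelmingA$over
  rot[5] = helmingA$overw
  rot[6] = elmingA$overwh
  rot[7] = lmingA$overwhe
  rot[8] = mingA$overwhel
  rot[9] = ingA$overwhelm
  rot[10] = ngA$overwhelmi
  rot[11] = gA$overwhelmin
  rot[12] = A$overwhelming
  rot[13] = $overwhelmingA
Sorted (with $ < everything):
  sorted[0] = $overwhelmingA
  sorted[1] = A$overwhelming
  sorted[2] = elmingA$overwh
  sorted[3] = erwhelmingA$ov
  sorted[4] = gA$overwhelmin
  sorted[5] = helmingA$overw
  sorted[6] = ingA$overwhelm
  sorted[7] = lmingA$overwhe
  sorted[8] = mingA$overwhel
  sorted[9] = ngA$overwhelmi
  sorted[10] = overwhelmingA$
  sorted[11] = rwhelmingA$ove
  sorted[12] = verwhelmingA$o
  sorted[13] = whelmingA$over
sorted[8] = mingA$overwhel

Answer: mingA$overwhel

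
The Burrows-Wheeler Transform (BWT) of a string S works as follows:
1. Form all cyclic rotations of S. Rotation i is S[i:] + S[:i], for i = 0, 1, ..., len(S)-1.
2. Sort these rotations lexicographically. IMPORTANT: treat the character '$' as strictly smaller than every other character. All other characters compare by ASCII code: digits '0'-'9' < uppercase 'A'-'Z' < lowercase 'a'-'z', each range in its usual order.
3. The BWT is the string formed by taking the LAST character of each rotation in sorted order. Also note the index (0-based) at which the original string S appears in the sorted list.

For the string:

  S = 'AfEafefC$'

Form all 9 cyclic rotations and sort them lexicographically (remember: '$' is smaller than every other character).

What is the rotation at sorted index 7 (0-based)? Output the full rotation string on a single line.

Answer: fEafefC$A

Derivation:
All 9 rotations (rotation i = S[i:]+S[:i]):
  rot[0] = AfEafefC$
  rot[1] = fEafefC$A
  rot[2] = EafefC$Af
  rot[3] = afefC$AfE
  rot[4] = fefC$AfEa
  rot[5] = efC$AfEaf
  rot[6] = fC$AfEafe
  rot[7] = C$AfEafef
  rot[8] = $AfEafefC
Sorted (with $ < everything):
  sorted[0] = $AfEafefC
  sorted[1] = AfEafefC$
  sorted[2] = C$AfEafef
  sorted[3] = EafefC$Af
  sorted[4] = afefC$AfE
  sorted[5] = efC$AfEaf
  sorted[6] = fC$AfEafe
  sorted[7] = fEafefC$A
  sorted[8] = fefC$AfEa
sorted[7] = fEafefC$A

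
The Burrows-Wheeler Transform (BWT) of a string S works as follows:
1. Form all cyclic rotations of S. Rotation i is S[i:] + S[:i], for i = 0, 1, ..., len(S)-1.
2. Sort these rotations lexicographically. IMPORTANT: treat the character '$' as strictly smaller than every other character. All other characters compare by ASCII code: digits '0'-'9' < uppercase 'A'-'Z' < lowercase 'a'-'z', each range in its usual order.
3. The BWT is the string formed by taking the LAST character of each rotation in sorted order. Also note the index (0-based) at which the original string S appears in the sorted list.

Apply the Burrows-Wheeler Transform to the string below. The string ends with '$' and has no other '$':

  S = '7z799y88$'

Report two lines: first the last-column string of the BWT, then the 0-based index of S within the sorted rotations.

Answer: 8z$8y7997
2

Derivation:
All 9 rotations (rotation i = S[i:]+S[:i]):
  rot[0] = 7z799y88$
  rot[1] = z799y88$7
  rot[2] = 799y88$7z
  rot[3] = 99y88$7z7
  rot[4] = 9y88$7z79
  rot[5] = y88$7z799
  rot[6] = 88$7z799y
  rot[7] = 8$7z799y8
  rot[8] = $7z799y88
Sorted (with $ < everything):
  sorted[0] = $7z799y88  (last char: '8')
  sorted[1] = 799y88$7z  (last char: 'z')
  sorted[2] = 7z799y88$  (last char: '$')
  sorted[3] = 8$7z799y8  (last char: '8')
  sorted[4] = 88$7z799y  (last char: 'y')
  sorted[5] = 99y88$7z7  (last char: '7')
  sorted[6] = 9y88$7z79  (last char: '9')
  sorted[7] = y88$7z799  (last char: '9')
  sorted[8] = z799y88$7  (last char: '7')
Last column: 8z$8y7997
Original string S is at sorted index 2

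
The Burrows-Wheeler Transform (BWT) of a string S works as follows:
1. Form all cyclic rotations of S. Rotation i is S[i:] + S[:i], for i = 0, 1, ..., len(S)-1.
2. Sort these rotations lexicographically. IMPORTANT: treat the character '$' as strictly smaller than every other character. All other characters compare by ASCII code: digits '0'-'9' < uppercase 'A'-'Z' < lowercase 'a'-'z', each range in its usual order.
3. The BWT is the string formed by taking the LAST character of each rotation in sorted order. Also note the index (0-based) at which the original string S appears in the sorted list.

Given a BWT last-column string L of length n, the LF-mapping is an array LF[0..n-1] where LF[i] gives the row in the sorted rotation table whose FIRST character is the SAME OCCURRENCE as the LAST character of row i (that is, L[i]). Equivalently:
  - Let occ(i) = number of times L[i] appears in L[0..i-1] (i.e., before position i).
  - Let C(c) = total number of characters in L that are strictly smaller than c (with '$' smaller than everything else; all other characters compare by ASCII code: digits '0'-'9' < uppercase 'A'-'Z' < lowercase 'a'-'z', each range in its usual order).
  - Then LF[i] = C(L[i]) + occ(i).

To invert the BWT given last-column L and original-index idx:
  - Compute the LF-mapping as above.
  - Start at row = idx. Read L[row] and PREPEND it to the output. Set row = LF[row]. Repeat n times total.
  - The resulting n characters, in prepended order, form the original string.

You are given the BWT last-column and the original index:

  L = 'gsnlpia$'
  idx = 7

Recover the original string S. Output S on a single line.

Answer: sapling$

Derivation:
LF mapping: 2 7 5 4 6 3 1 0
Walk LF starting at row 7, prepending L[row]:
  step 1: row=7, L[7]='$', prepend. Next row=LF[7]=0
  step 2: row=0, L[0]='g', prepend. Next row=LF[0]=2
  step 3: row=2, L[2]='n', prepend. Next row=LF[2]=5
  step 4: row=5, L[5]='i', prepend. Next row=LF[5]=3
  step 5: row=3, L[3]='l', prepend. Next row=LF[3]=4
  step 6: row=4, L[4]='p', prepend. Next row=LF[4]=6
  step 7: row=6, L[6]='a', prepend. Next row=LF[6]=1
  step 8: row=1, L[1]='s', prepend. Next row=LF[1]=7
Reversed output: sapling$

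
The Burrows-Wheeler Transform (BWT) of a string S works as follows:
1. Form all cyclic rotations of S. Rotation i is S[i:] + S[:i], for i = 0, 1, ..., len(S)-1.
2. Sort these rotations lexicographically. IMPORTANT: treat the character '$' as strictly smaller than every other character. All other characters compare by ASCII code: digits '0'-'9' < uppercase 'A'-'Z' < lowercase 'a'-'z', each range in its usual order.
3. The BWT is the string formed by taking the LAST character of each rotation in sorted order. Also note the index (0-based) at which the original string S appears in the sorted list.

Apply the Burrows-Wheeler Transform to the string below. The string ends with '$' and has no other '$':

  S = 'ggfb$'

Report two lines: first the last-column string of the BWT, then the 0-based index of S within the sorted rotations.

Answer: bfgg$
4

Derivation:
All 5 rotations (rotation i = S[i:]+S[:i]):
  rot[0] = ggfb$
  rot[1] = gfb$g
  rot[2] = fb$gg
  rot[3] = b$ggf
  rot[4] = $ggfb
Sorted (with $ < everything):
  sorted[0] = $ggfb  (last char: 'b')
  sorted[1] = b$ggf  (last char: 'f')
  sorted[2] = fb$gg  (last char: 'g')
  sorted[3] = gfb$g  (last char: 'g')
  sorted[4] = ggfb$  (last char: '$')
Last column: bfgg$
Original string S is at sorted index 4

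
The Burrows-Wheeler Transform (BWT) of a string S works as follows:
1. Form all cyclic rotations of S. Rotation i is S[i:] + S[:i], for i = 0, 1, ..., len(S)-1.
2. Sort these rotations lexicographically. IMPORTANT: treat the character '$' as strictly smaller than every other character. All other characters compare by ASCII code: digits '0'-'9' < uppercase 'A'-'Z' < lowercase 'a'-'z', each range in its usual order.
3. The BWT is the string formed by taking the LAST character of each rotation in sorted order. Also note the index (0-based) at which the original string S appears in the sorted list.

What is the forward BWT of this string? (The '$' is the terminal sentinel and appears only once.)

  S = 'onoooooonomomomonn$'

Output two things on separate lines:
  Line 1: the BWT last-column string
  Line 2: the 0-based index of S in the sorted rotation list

All 19 rotations (rotation i = S[i:]+S[:i]):
  rot[0] = onoooooonomomomonn$
  rot[1] = noooooonomomomonn$o
  rot[2] = oooooonomomomonn$on
  rot[3] = ooooonomomomonn$ono
  rot[4] = oooonomomomonn$onoo
  rot[5] = ooonomomomonn$onooo
  rot[6] = oonomomomonn$onoooo
  rot[7] = onomomomonn$onooooo
  rot[8] = nomomomonn$onoooooo
  rot[9] = omomomonn$onoooooon
  rot[10] = momomonn$onoooooono
  rot[11] = omomonn$onoooooonom
  rot[12] = momonn$onoooooonomo
  rot[13] = omonn$onoooooonomom
  rot[14] = monn$onoooooonomomo
  rot[15] = onn$onoooooonomomom
  rot[16] = nn$onoooooonomomomo
  rot[17] = n$onoooooonomomomon
  rot[18] = $onoooooonomomomonn
Sorted (with $ < everything):
  sorted[0] = $onoooooonomomomonn  (last char: 'n')
  sorted[1] = momomonn$onoooooono  (last char: 'o')
  sorted[2] = momonn$onoooooonomo  (last char: 'o')
  sorted[3] = monn$onoooooonomomo  (last char: 'o')
  sorted[4] = n$onoooooonomomomon  (last char: 'n')
  sorted[5] = nn$onoooooonomomomo  (last char: 'o')
  sorted[6] = nomomomonn$onoooooo  (last char: 'o')
  sorted[7] = noooooonomomomonn$o  (last char: 'o')
  sorted[8] = omomomonn$onoooooon  (last char: 'n')
  sorted[9] = omomonn$onoooooonom  (last char: 'm')
  sorted[10] = omonn$onoooooonomom  (last char: 'm')
  sorted[11] = onn$onoooooonomomom  (last char: 'm')
  sorted[12] = onomomomonn$onooooo  (last char: 'o')
  sorted[13] = onoooooonomomomonn$  (last char: '$')
  sorted[14] = oonomomomonn$onoooo  (last char: 'o')
  sorted[15] = ooonomomomonn$onooo  (last char: 'o')
  sorted[16] = oooonomomomonn$onoo  (last char: 'o')
  sorted[17] = ooooonomomomonn$ono  (last char: 'o')
  sorted[18] = oooooonomomomonn$on  (last char: 'n')
Last column: nooonooonmmmo$oooon
Original string S is at sorted index 13

Answer: nooonooonmmmo$oooon
13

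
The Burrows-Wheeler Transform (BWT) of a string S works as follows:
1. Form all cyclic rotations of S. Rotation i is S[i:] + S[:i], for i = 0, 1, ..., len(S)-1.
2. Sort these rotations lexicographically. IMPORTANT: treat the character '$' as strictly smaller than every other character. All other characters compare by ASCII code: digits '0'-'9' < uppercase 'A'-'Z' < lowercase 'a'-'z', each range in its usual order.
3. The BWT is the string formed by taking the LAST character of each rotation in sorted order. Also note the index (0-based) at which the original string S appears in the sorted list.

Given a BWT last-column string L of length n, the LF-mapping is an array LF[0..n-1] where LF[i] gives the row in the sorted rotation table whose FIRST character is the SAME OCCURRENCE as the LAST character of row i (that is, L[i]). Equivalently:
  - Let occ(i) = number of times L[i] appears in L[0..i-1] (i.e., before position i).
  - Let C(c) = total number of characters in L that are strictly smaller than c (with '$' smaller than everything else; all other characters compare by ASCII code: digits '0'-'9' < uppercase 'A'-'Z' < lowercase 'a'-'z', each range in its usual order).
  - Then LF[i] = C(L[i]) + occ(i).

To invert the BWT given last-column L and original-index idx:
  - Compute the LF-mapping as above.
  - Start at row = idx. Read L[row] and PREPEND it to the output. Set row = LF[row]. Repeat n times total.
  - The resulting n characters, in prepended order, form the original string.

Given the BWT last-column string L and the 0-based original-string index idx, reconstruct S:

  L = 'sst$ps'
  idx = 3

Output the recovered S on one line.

LF mapping: 2 3 5 0 1 4
Walk LF starting at row 3, prepending L[row]:
  step 1: row=3, L[3]='$', prepend. Next row=LF[3]=0
  step 2: row=0, L[0]='s', prepend. Next row=LF[0]=2
  step 3: row=2, L[2]='t', prepend. Next row=LF[2]=5
  step 4: row=5, L[5]='s', prepend. Next row=LF[5]=4
  step 5: row=4, L[4]='p', prepend. Next row=LF[4]=1
  step 6: row=1, L[1]='s', prepend. Next row=LF[1]=3
Reversed output: spsts$

Answer: spsts$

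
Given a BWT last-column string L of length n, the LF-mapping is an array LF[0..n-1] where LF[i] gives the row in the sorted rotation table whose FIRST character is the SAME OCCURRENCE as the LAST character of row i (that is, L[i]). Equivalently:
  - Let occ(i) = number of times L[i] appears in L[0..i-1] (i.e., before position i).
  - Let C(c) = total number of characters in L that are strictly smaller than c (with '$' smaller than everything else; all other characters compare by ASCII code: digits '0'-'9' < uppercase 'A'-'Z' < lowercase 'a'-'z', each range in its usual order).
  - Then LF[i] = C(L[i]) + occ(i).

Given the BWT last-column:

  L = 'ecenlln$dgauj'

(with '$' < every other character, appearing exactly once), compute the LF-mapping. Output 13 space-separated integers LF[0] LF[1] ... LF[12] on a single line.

Answer: 4 2 5 10 8 9 11 0 3 6 1 12 7

Derivation:
Char counts: '$':1, 'a':1, 'c':1, 'd':1, 'e':2, 'g':1, 'j':1, 'l':2, 'n':2, 'u':1
C (first-col start): C('$')=0, C('a')=1, C('c')=2, C('d')=3, C('e')=4, C('g')=6, C('j')=7, C('l')=8, C('n')=10, C('u')=12
L[0]='e': occ=0, LF[0]=C('e')+0=4+0=4
L[1]='c': occ=0, LF[1]=C('c')+0=2+0=2
L[2]='e': occ=1, LF[2]=C('e')+1=4+1=5
L[3]='n': occ=0, LF[3]=C('n')+0=10+0=10
L[4]='l': occ=0, LF[4]=C('l')+0=8+0=8
L[5]='l': occ=1, LF[5]=C('l')+1=8+1=9
L[6]='n': occ=1, LF[6]=C('n')+1=10+1=11
L[7]='$': occ=0, LF[7]=C('$')+0=0+0=0
L[8]='d': occ=0, LF[8]=C('d')+0=3+0=3
L[9]='g': occ=0, LF[9]=C('g')+0=6+0=6
L[10]='a': occ=0, LF[10]=C('a')+0=1+0=1
L[11]='u': occ=0, LF[11]=C('u')+0=12+0=12
L[12]='j': occ=0, LF[12]=C('j')+0=7+0=7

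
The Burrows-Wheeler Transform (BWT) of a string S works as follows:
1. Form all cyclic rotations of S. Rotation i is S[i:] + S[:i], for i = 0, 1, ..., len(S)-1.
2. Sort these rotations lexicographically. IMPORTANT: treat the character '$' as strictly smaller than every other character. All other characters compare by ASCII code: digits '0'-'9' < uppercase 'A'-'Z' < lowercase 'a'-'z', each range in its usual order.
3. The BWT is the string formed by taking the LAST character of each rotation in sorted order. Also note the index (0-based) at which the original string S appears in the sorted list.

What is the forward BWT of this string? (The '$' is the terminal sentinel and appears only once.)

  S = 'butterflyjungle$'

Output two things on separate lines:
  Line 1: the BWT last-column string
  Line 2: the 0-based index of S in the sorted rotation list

Answer: e$ltrnygfuetujbl
1

Derivation:
All 16 rotations (rotation i = S[i:]+S[:i]):
  rot[0] = butterflyjungle$
  rot[1] = utterflyjungle$b
  rot[2] = tterflyjungle$bu
  rot[3] = terflyjungle$but
  rot[4] = erflyjungle$butt
  rot[5] = rflyjungle$butte
  rot[6] = flyjungle$butter
  rot[7] = lyjungle$butterf
  rot[8] = yjungle$butterfl
  rot[9] = jungle$butterfly
  rot[10] = ungle$butterflyj
  rot[11] = ngle$butterflyju
  rot[12] = gle$butterflyjun
  rot[13] = le$butterflyjung
  rot[14] = e$butterflyjungl
  rot[15] = $butterflyjungle
Sorted (with $ < everything):
  sorted[0] = $butterflyjungle  (last char: 'e')
  sorted[1] = butterflyjungle$  (last char: '$')
  sorted[2] = e$butterflyjungl  (last char: 'l')
  sorted[3] = erflyjungle$butt  (last char: 't')
  sorted[4] = flyjungle$butter  (last char: 'r')
  sorted[5] = gle$butterflyjun  (last char: 'n')
  sorted[6] = jungle$butterfly  (last char: 'y')
  sorted[7] = le$butterflyjung  (last char: 'g')
  sorted[8] = lyjungle$butterf  (last char: 'f')
  sorted[9] = ngle$butterflyju  (last char: 'u')
  sorted[10] = rflyjungle$butte  (last char: 'e')
  sorted[11] = terflyjungle$but  (last char: 't')
  sorted[12] = tterflyjungle$bu  (last char: 'u')
  sorted[13] = ungle$butterflyj  (last char: 'j')
  sorted[14] = utterflyjungle$b  (last char: 'b')
  sorted[15] = yjungle$butterfl  (last char: 'l')
Last column: e$ltrnygfuetujbl
Original string S is at sorted index 1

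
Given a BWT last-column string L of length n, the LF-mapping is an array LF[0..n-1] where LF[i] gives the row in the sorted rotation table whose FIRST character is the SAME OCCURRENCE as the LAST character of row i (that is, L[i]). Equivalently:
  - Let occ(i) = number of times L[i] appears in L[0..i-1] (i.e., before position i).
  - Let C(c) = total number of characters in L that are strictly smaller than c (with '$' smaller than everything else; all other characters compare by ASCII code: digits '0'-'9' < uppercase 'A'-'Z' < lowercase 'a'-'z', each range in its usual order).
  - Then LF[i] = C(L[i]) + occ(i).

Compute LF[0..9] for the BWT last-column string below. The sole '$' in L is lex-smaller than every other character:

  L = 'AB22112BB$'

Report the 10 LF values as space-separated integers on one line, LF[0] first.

Answer: 6 7 3 4 1 2 5 8 9 0

Derivation:
Char counts: '$':1, '1':2, '2':3, 'A':1, 'B':3
C (first-col start): C('$')=0, C('1')=1, C('2')=3, C('A')=6, C('B')=7
L[0]='A': occ=0, LF[0]=C('A')+0=6+0=6
L[1]='B': occ=0, LF[1]=C('B')+0=7+0=7
L[2]='2': occ=0, LF[2]=C('2')+0=3+0=3
L[3]='2': occ=1, LF[3]=C('2')+1=3+1=4
L[4]='1': occ=0, LF[4]=C('1')+0=1+0=1
L[5]='1': occ=1, LF[5]=C('1')+1=1+1=2
L[6]='2': occ=2, LF[6]=C('2')+2=3+2=5
L[7]='B': occ=1, LF[7]=C('B')+1=7+1=8
L[8]='B': occ=2, LF[8]=C('B')+2=7+2=9
L[9]='$': occ=0, LF[9]=C('$')+0=0+0=0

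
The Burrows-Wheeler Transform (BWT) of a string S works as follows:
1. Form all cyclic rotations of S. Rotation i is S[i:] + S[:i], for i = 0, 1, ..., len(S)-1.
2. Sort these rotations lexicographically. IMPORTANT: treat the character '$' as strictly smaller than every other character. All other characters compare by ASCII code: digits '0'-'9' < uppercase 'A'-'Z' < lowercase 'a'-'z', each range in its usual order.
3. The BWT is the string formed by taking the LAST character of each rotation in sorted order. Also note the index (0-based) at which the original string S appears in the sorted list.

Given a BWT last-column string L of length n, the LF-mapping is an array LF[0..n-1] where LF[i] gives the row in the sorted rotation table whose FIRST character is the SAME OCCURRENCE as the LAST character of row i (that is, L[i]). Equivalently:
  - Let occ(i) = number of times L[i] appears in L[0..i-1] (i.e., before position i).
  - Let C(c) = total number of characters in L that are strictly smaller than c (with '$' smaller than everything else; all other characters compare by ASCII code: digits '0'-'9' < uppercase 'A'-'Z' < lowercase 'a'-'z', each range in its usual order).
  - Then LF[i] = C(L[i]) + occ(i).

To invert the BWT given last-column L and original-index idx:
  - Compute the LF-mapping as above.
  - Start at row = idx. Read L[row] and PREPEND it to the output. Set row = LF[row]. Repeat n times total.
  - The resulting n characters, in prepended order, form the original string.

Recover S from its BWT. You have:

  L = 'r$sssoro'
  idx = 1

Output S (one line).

Answer: ososrsr$

Derivation:
LF mapping: 3 0 5 6 7 1 4 2
Walk LF starting at row 1, prepending L[row]:
  step 1: row=1, L[1]='$', prepend. Next row=LF[1]=0
  step 2: row=0, L[0]='r', prepend. Next row=LF[0]=3
  step 3: row=3, L[3]='s', prepend. Next row=LF[3]=6
  step 4: row=6, L[6]='r', prepend. Next row=LF[6]=4
  step 5: row=4, L[4]='s', prepend. Next row=LF[4]=7
  step 6: row=7, L[7]='o', prepend. Next row=LF[7]=2
  step 7: row=2, L[2]='s', prepend. Next row=LF[2]=5
  step 8: row=5, L[5]='o', prepend. Next row=LF[5]=1
Reversed output: ososrsr$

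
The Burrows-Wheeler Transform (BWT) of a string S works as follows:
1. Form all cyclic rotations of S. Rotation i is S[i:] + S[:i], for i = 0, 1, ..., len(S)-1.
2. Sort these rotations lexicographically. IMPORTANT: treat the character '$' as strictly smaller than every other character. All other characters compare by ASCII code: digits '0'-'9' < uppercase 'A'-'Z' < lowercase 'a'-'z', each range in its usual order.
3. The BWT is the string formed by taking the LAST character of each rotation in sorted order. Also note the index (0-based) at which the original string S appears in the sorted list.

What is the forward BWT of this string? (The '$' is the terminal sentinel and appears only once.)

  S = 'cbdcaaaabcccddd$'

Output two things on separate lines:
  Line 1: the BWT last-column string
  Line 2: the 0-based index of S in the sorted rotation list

All 16 rotations (rotation i = S[i:]+S[:i]):
  rot[0] = cbdcaaaabcccddd$
  rot[1] = bdcaaaabcccddd$c
  rot[2] = dcaaaabcccddd$cb
  rot[3] = caaaabcccddd$cbd
  rot[4] = aaaabcccddd$cbdc
  rot[5] = aaabcccddd$cbdca
  rot[6] = aabcccddd$cbdcaa
  rot[7] = abcccddd$cbdcaaa
  rot[8] = bcccddd$cbdcaaaa
  rot[9] = cccddd$cbdcaaaab
  rot[10] = ccddd$cbdcaaaabc
  rot[11] = cddd$cbdcaaaabcc
  rot[12] = ddd$cbdcaaaabccc
  rot[13] = dd$cbdcaaaabcccd
  rot[14] = d$cbdcaaaabcccdd
  rot[15] = $cbdcaaaabcccddd
Sorted (with $ < everything):
  sorted[0] = $cbdcaaaabcccddd  (last char: 'd')
  sorted[1] = aaaabcccddd$cbdc  (last char: 'c')
  sorted[2] = aaabcccddd$cbdca  (last char: 'a')
  sorted[3] = aabcccddd$cbdcaa  (last char: 'a')
  sorted[4] = abcccddd$cbdcaaa  (last char: 'a')
  sorted[5] = bcccddd$cbdcaaaa  (last char: 'a')
  sorted[6] = bdcaaaabcccddd$c  (last char: 'c')
  sorted[7] = caaaabcccddd$cbd  (last char: 'd')
  sorted[8] = cbdcaaaabcccddd$  (last char: '$')
  sorted[9] = cccddd$cbdcaaaab  (last char: 'b')
  sorted[10] = ccddd$cbdcaaaabc  (last char: 'c')
  sorted[11] = cddd$cbdcaaaabcc  (last char: 'c')
  sorted[12] = d$cbdcaaaabcccdd  (last char: 'd')
  sorted[13] = dcaaaabcccddd$cb  (last char: 'b')
  sorted[14] = dd$cbdcaaaabcccd  (last char: 'd')
  sorted[15] = ddd$cbdcaaaabccc  (last char: 'c')
Last column: dcaaaacd$bccdbdc
Original string S is at sorted index 8

Answer: dcaaaacd$bccdbdc
8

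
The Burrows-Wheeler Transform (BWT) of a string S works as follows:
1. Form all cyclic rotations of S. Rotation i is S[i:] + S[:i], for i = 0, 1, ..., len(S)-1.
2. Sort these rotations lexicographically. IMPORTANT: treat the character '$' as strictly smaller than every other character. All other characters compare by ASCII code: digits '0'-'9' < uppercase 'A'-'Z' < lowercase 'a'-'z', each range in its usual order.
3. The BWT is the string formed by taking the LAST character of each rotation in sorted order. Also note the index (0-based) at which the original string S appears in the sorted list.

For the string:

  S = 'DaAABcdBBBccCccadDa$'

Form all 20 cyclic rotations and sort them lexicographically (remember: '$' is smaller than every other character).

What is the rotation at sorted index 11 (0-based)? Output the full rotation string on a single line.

All 20 rotations (rotation i = S[i:]+S[:i]):
  rot[0] = DaAABcdBBBccCccadDa$
  rot[1] = aAABcdBBBccCccadDa$D
  rot[2] = AABcdBBBccCccadDa$Da
  rot[3] = ABcdBBBccCccadDa$DaA
  rot[4] = BcdBBBccCccadDa$DaAA
  rot[5] = cdBBBccCccadDa$DaAAB
  rot[6] = dBBBccCccadDa$DaAABc
  rot[7] = BBBccCccadDa$DaAABcd
  rot[8] = BBccCccadDa$DaAABcdB
  rot[9] = BccCccadDa$DaAABcdBB
  rot[10] = ccCccadDa$DaAABcdBBB
  rot[11] = cCccadDa$DaAABcdBBBc
  rot[12] = CccadDa$DaAABcdBBBcc
  rot[13] = ccadDa$DaAABcdBBBccC
  rot[14] = cadDa$DaAABcdBBBccCc
  rot[15] = adDa$DaAABcdBBBccCcc
  rot[16] = dDa$DaAABcdBBBccCcca
  rot[17] = Da$DaAABcdBBBccCccad
  rot[18] = a$DaAABcdBBBccCccadD
  rot[19] = $DaAABcdBBBccCccadDa
Sorted (with $ < everything):
  sorted[0] = $DaAABcdBBBccCccadDa
  sorted[1] = AABcdBBBccCccadDa$Da
  sorted[2] = ABcdBBBccCccadDa$DaA
  sorted[3] = BBBccCccadDa$DaAABcd
  sorted[4] = BBccCccadDa$DaAABcdB
  sorted[5] = BccCccadDa$DaAABcdBB
  sorted[6] = BcdBBBccCccadDa$DaAA
  sorted[7] = CccadDa$DaAABcdBBBcc
  sorted[8] = Da$DaAABcdBBBccCccad
  sorted[9] = DaAABcdBBBccCccadDa$
  sorted[10] = a$DaAABcdBBBccCccadD
  sorted[11] = aAABcdBBBccCccadDa$D
  sorted[12] = adDa$DaAABcdBBBccCcc
  sorted[13] = cCccadDa$DaAABcdBBBc
  sorted[14] = cadDa$DaAABcdBBBccCc
  sorted[15] = ccCccadDa$DaAABcdBBB
  sorted[16] = ccadDa$DaAABcdBBBccC
  sorted[17] = cdBBBccCccadDa$DaAAB
  sorted[18] = dBBBccCccadDa$DaAABc
  sorted[19] = dDa$DaAABcdBBBccCcca
sorted[11] = aAABcdBBBccCccadDa$D

Answer: aAABcdBBBccCccadDa$D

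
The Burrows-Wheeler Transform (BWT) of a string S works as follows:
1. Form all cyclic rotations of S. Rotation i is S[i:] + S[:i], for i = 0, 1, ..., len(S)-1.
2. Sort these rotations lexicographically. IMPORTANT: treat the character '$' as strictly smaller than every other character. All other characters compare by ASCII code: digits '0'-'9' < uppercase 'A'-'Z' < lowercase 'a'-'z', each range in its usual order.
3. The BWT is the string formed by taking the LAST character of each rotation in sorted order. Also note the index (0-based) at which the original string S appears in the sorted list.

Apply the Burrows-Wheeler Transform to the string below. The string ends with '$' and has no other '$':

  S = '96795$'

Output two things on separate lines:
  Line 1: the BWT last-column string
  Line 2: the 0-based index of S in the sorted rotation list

All 6 rotations (rotation i = S[i:]+S[:i]):
  rot[0] = 96795$
  rot[1] = 6795$9
  rot[2] = 795$96
  rot[3] = 95$967
  rot[4] = 5$9679
  rot[5] = $96795
Sorted (with $ < everything):
  sorted[0] = $96795  (last char: '5')
  sorted[1] = 5$9679  (last char: '9')
  sorted[2] = 6795$9  (last char: '9')
  sorted[3] = 795$96  (last char: '6')
  sorted[4] = 95$967  (last char: '7')
  sorted[5] = 96795$  (last char: '$')
Last column: 59967$
Original string S is at sorted index 5

Answer: 59967$
5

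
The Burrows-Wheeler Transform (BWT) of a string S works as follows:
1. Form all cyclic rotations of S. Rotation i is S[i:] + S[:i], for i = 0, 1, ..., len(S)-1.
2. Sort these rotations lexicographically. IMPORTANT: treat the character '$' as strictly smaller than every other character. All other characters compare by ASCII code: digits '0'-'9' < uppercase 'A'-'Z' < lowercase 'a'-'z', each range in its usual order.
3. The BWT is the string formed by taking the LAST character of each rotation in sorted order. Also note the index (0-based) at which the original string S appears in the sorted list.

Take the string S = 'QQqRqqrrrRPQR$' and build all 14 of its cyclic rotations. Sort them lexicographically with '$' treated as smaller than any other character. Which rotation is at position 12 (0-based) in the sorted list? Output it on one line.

Answer: rrRPQR$QQqRqqr

Derivation:
All 14 rotations (rotation i = S[i:]+S[:i]):
  rot[0] = QQqRqqrrrRPQR$
  rot[1] = QqRqqrrrRPQR$Q
  rot[2] = qRqqrrrRPQR$QQ
  rot[3] = RqqrrrRPQR$QQq
  rot[4] = qqrrrRPQR$QQqR
  rot[5] = qrrrRPQR$QQqRq
  rot[6] = rrrRPQR$QQqRqq
  rot[7] = rrRPQR$QQqRqqr
  rot[8] = rRPQR$QQqRqqrr
  rot[9] = RPQR$QQqRqqrrr
  rot[10] = PQR$QQqRqqrrrR
  rot[11] = QR$QQqRqqrrrRP
  rot[12] = R$QQqRqqrrrRPQ
  rot[13] = $QQqRqqrrrRPQR
Sorted (with $ < everything):
  sorted[0] = $QQqRqqrrrRPQR
  sorted[1] = PQR$QQqRqqrrrR
  sorted[2] = QQqRqqrrrRPQR$
  sorted[3] = QR$QQqRqqrrrRP
  sorted[4] = QqRqqrrrRPQR$Q
  sorted[5] = R$QQqRqqrrrRPQ
  sorted[6] = RPQR$QQqRqqrrr
  sorted[7] = RqqrrrRPQR$QQq
  sorted[8] = qRqqrrrRPQR$QQ
  sorted[9] = qqrrrRPQR$QQqR
  sorted[10] = qrrrRPQR$QQqRq
  sorted[11] = rRPQR$QQqRqqrr
  sorted[12] = rrRPQR$QQqRqqr
  sorted[13] = rrrRPQR$QQqRqq
sorted[12] = rrRPQR$QQqRqqr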